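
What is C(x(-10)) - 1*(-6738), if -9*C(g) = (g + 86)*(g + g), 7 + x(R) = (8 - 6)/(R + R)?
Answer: 1029373/150 ≈ 6862.5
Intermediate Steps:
x(R) = -7 + 1/R (x(R) = -7 + (8 - 6)/(R + R) = -7 + 2/((2*R)) = -7 + 2*(1/(2*R)) = -7 + 1/R)
C(g) = -2*g*(86 + g)/9 (C(g) = -(g + 86)*(g + g)/9 = -(86 + g)*2*g/9 = -2*g*(86 + g)/9)
C(x(-10)) - 1*(-6738) = -2*(-7 + 1/(-10))*(86 + (-7 + 1/(-10)))/9 - 1*(-6738) = -2*(-7 - 1/10)*(86 + (-7 - 1/10))/9 + 6738 = -2/9*(-71/10)*(86 - 71/10) + 6738 = -2/9*(-71/10)*789/10 + 6738 = 18673/150 + 6738 = 1029373/150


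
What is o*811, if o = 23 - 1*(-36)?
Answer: 47849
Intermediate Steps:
o = 59 (o = 23 + 36 = 59)
o*811 = 59*811 = 47849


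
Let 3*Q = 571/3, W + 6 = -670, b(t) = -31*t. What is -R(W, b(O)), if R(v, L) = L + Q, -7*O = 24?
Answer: -10693/63 ≈ -169.73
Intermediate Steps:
O = -24/7 (O = -⅐*24 = -24/7 ≈ -3.4286)
W = -676 (W = -6 - 670 = -676)
Q = 571/9 (Q = (571/3)/3 = (571*(⅓))/3 = (⅓)*(571/3) = 571/9 ≈ 63.444)
R(v, L) = 571/9 + L (R(v, L) = L + 571/9 = 571/9 + L)
-R(W, b(O)) = -(571/9 - 31*(-24/7)) = -(571/9 + 744/7) = -1*10693/63 = -10693/63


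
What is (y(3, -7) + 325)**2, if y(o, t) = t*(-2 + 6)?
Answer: 88209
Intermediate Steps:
y(o, t) = 4*t (y(o, t) = t*4 = 4*t)
(y(3, -7) + 325)**2 = (4*(-7) + 325)**2 = (-28 + 325)**2 = 297**2 = 88209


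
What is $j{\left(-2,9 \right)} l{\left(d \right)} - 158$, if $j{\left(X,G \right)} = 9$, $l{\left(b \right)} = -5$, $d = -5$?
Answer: $-203$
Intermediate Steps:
$j{\left(-2,9 \right)} l{\left(d \right)} - 158 = 9 \left(-5\right) - 158 = -45 - 158 = -203$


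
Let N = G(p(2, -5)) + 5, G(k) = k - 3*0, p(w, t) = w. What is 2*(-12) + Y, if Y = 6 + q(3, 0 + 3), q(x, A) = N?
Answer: -11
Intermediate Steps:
G(k) = k (G(k) = k + 0 = k)
N = 7 (N = 2 + 5 = 7)
q(x, A) = 7
Y = 13 (Y = 6 + 7 = 13)
2*(-12) + Y = 2*(-12) + 13 = -24 + 13 = -11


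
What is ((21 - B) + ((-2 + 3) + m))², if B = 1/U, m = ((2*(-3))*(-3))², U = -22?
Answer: 57957769/484 ≈ 1.1975e+5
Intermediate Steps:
m = 324 (m = (-6*(-3))² = 18² = 324)
B = -1/22 (B = 1/(-22) = -1/22 ≈ -0.045455)
((21 - B) + ((-2 + 3) + m))² = ((21 - 1*(-1/22)) + ((-2 + 3) + 324))² = ((21 + 1/22) + (1 + 324))² = (463/22 + 325)² = (7613/22)² = 57957769/484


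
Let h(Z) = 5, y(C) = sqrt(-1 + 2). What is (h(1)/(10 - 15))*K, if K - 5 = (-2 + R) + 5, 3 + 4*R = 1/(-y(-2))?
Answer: -7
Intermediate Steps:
y(C) = 1 (y(C) = sqrt(1) = 1)
R = -1 (R = -3/4 + 1/(4*((-1*1))) = -3/4 + (1/4)/(-1) = -3/4 + (1/4)*(-1) = -3/4 - 1/4 = -1)
K = 7 (K = 5 + ((-2 - 1) + 5) = 5 + (-3 + 5) = 5 + 2 = 7)
(h(1)/(10 - 15))*K = (5/(10 - 15))*7 = (5/(-5))*7 = (5*(-1/5))*7 = -1*7 = -7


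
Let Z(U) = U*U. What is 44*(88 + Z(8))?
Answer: 6688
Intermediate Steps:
Z(U) = U²
44*(88 + Z(8)) = 44*(88 + 8²) = 44*(88 + 64) = 44*152 = 6688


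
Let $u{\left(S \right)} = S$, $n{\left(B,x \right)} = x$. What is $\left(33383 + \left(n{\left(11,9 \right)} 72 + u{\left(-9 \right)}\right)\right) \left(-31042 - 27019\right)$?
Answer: $-1975351342$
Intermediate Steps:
$\left(33383 + \left(n{\left(11,9 \right)} 72 + u{\left(-9 \right)}\right)\right) \left(-31042 - 27019\right) = \left(33383 + \left(9 \cdot 72 - 9\right)\right) \left(-31042 - 27019\right) = \left(33383 + \left(648 - 9\right)\right) \left(-58061\right) = \left(33383 + 639\right) \left(-58061\right) = 34022 \left(-58061\right) = -1975351342$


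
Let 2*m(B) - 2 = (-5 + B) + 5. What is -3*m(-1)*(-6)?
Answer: 9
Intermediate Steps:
m(B) = 1 + B/2 (m(B) = 1 + ((-5 + B) + 5)/2 = 1 + B/2)
-3*m(-1)*(-6) = -3*(1 + (1/2)*(-1))*(-6) = -3*(1 - 1/2)*(-6) = -3*1/2*(-6) = -3/2*(-6) = 9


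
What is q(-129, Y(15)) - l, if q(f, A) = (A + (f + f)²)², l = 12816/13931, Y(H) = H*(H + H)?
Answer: 62562396273660/13931 ≈ 4.4909e+9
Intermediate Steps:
Y(H) = 2*H² (Y(H) = H*(2*H) = 2*H²)
l = 12816/13931 (l = 12816*(1/13931) = 12816/13931 ≈ 0.91996)
q(f, A) = (A + 4*f²)² (q(f, A) = (A + (2*f)²)² = (A + 4*f²)²)
q(-129, Y(15)) - l = (2*15² + 4*(-129)²)² - 1*12816/13931 = (2*225 + 4*16641)² - 12816/13931 = (450 + 66564)² - 12816/13931 = 67014² - 12816/13931 = 4490876196 - 12816/13931 = 62562396273660/13931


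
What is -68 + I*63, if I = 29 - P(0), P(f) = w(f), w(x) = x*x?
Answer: 1759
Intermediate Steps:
w(x) = x²
P(f) = f²
I = 29 (I = 29 - 1*0² = 29 - 1*0 = 29 + 0 = 29)
-68 + I*63 = -68 + 29*63 = -68 + 1827 = 1759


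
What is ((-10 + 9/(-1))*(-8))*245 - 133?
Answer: 37107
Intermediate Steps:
((-10 + 9/(-1))*(-8))*245 - 133 = ((-10 + 9*(-1))*(-8))*245 - 133 = ((-10 - 9)*(-8))*245 - 133 = -19*(-8)*245 - 133 = 152*245 - 133 = 37240 - 133 = 37107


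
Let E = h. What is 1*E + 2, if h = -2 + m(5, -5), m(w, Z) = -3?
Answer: -3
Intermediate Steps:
h = -5 (h = -2 - 3 = -5)
E = -5
1*E + 2 = 1*(-5) + 2 = -5 + 2 = -3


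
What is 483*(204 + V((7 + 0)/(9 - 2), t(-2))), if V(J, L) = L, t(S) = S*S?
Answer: 100464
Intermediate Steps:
t(S) = S²
483*(204 + V((7 + 0)/(9 - 2), t(-2))) = 483*(204 + (-2)²) = 483*(204 + 4) = 483*208 = 100464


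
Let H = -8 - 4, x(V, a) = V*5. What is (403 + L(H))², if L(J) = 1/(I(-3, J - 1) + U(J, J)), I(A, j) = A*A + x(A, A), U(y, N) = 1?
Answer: 4056196/25 ≈ 1.6225e+5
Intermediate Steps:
x(V, a) = 5*V
H = -12
I(A, j) = A² + 5*A (I(A, j) = A*A + 5*A = A² + 5*A)
L(J) = -⅕ (L(J) = 1/(-3*(5 - 3) + 1) = 1/(-3*2 + 1) = 1/(-6 + 1) = 1/(-5) = -⅕)
(403 + L(H))² = (403 - ⅕)² = (2014/5)² = 4056196/25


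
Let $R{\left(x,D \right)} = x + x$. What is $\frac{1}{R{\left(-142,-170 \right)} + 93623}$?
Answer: $\frac{1}{93339} \approx 1.0714 \cdot 10^{-5}$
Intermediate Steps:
$R{\left(x,D \right)} = 2 x$
$\frac{1}{R{\left(-142,-170 \right)} + 93623} = \frac{1}{2 \left(-142\right) + 93623} = \frac{1}{-284 + 93623} = \frac{1}{93339}$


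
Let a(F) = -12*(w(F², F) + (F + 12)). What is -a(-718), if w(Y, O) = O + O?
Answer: -25704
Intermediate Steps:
w(Y, O) = 2*O
a(F) = -144 - 36*F (a(F) = -12*(2*F + (F + 12)) = -12*(2*F + (12 + F)) = -12*(12 + 3*F) = -144 - 36*F)
-a(-718) = -(-144 - 36*(-718)) = -(-144 + 25848) = -1*25704 = -25704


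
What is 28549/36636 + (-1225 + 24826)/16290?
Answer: 24624249/11051860 ≈ 2.2281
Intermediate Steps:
28549/36636 + (-1225 + 24826)/16290 = 28549*(1/36636) + 23601*(1/16290) = 28549/36636 + 7867/5430 = 24624249/11051860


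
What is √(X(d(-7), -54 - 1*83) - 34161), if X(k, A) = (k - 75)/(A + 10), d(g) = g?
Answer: I*√550972355/127 ≈ 184.83*I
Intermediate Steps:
X(k, A) = (-75 + k)/(10 + A)
√(X(d(-7), -54 - 1*83) - 34161) = √((-75 - 7)/(10 + (-54 - 1*83)) - 34161) = √(-82/(10 + (-54 - 83)) - 34161) = √(-82/(10 - 137) - 34161) = √(-82/(-127) - 34161) = √(-1/127*(-82) - 34161) = √(82/127 - 34161) = √(-4338365/127) = I*√550972355/127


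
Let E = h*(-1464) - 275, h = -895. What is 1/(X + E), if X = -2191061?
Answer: -1/881056 ≈ -1.1350e-6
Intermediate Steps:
E = 1310005 (E = -895*(-1464) - 275 = 1310280 - 275 = 1310005)
1/(X + E) = 1/(-2191061 + 1310005) = 1/(-881056) = -1/881056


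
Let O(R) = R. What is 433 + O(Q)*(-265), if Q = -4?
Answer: 1493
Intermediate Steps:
433 + O(Q)*(-265) = 433 - 4*(-265) = 433 + 1060 = 1493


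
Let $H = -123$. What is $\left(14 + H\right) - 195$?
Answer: $-304$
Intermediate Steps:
$\left(14 + H\right) - 195 = \left(14 - 123\right) - 195 = -109 - 195 = -304$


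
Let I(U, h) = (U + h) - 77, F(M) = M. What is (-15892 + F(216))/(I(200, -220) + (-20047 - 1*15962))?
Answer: 7838/18053 ≈ 0.43417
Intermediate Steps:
I(U, h) = -77 + U + h
(-15892 + F(216))/(I(200, -220) + (-20047 - 1*15962)) = (-15892 + 216)/((-77 + 200 - 220) + (-20047 - 1*15962)) = -15676/(-97 + (-20047 - 15962)) = -15676/(-97 - 36009) = -15676/(-36106) = -15676*(-1/36106) = 7838/18053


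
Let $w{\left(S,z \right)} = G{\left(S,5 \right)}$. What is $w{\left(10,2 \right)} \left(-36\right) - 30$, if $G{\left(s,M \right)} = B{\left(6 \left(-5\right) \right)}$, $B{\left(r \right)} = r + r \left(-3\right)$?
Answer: $-2190$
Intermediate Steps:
$B{\left(r \right)} = - 2 r$ ($B{\left(r \right)} = r - 3 r = - 2 r$)
$G{\left(s,M \right)} = 60$ ($G{\left(s,M \right)} = - 2 \cdot 6 \left(-5\right) = \left(-2\right) \left(-30\right) = 60$)
$w{\left(S,z \right)} = 60$
$w{\left(10,2 \right)} \left(-36\right) - 30 = 60 \left(-36\right) - 30 = -2160 - 30 = -2190$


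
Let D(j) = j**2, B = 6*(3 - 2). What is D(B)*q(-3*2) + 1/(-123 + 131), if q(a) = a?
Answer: -1727/8 ≈ -215.88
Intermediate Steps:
B = 6 (B = 6*1 = 6)
D(B)*q(-3*2) + 1/(-123 + 131) = 6**2*(-3*2) + 1/(-123 + 131) = 36*(-6) + 1/8 = -216 + 1/8 = -1727/8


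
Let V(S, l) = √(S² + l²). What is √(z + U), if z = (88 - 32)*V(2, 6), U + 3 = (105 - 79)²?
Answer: √(673 + 112*√10) ≈ 32.050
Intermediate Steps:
U = 673 (U = -3 + (105 - 79)² = -3 + 26² = -3 + 676 = 673)
z = 112*√10 (z = (88 - 32)*√(2² + 6²) = 56*√(4 + 36) = 56*√40 = 56*(2*√10) = 112*√10 ≈ 354.18)
√(z + U) = √(112*√10 + 673) = √(673 + 112*√10)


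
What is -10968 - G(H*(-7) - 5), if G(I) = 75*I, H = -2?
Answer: -11643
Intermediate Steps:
-10968 - G(H*(-7) - 5) = -10968 - 75*(-2*(-7) - 5) = -10968 - 75*(14 - 5) = -10968 - 75*9 = -10968 - 1*675 = -10968 - 675 = -11643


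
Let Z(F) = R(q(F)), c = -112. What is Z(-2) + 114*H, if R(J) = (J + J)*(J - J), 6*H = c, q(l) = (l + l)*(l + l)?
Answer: -2128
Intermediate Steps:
q(l) = 4*l**2 (q(l) = (2*l)*(2*l) = 4*l**2)
H = -56/3 (H = (1/6)*(-112) = -56/3 ≈ -18.667)
R(J) = 0 (R(J) = (2*J)*0 = 0)
Z(F) = 0
Z(-2) + 114*H = 0 + 114*(-56/3) = 0 - 2128 = -2128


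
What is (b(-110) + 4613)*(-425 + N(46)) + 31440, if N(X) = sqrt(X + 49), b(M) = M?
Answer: -1882335 + 4503*sqrt(95) ≈ -1.8384e+6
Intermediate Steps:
N(X) = sqrt(49 + X)
(b(-110) + 4613)*(-425 + N(46)) + 31440 = (-110 + 4613)*(-425 + sqrt(49 + 46)) + 31440 = 4503*(-425 + sqrt(95)) + 31440 = (-1913775 + 4503*sqrt(95)) + 31440 = -1882335 + 4503*sqrt(95)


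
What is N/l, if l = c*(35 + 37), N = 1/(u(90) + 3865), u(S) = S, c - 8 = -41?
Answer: -1/9397080 ≈ -1.0642e-7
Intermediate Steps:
c = -33 (c = 8 - 41 = -33)
N = 1/3955 (N = 1/(90 + 3865) = 1/3955 ≈ 0.00025284)
l = -2376 (l = -33*(35 + 37) = -33*72 = -2376)
N/l = (1/3955)/(-2376) = (1/3955)*(-1/2376) = -1/9397080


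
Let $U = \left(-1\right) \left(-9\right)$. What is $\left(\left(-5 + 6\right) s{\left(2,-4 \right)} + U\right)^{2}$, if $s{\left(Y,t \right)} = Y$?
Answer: $121$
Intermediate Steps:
$U = 9$
$\left(\left(-5 + 6\right) s{\left(2,-4 \right)} + U\right)^{2} = \left(\left(-5 + 6\right) 2 + 9\right)^{2} = \left(1 \cdot 2 + 9\right)^{2} = \left(2 + 9\right)^{2} = 11^{2} = 121$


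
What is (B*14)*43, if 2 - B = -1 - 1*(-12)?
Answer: -5418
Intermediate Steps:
B = -9 (B = 2 - (-1 - 1*(-12)) = 2 - (-1 + 12) = 2 - 1*11 = 2 - 11 = -9)
(B*14)*43 = -9*14*43 = -126*43 = -5418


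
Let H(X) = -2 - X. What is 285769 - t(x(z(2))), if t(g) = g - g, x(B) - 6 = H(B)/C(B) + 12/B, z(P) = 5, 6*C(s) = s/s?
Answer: 285769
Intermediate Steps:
C(s) = 1/6 (C(s) = (s/s)/6 = (1/6)*1 = 1/6)
x(B) = -6 - 6*B + 12/B (x(B) = 6 + ((-2 - B)/(1/6) + 12/B) = 6 + ((-2 - B)*6 + 12/B) = 6 + ((-12 - 6*B) + 12/B) = 6 + (-12 - 6*B + 12/B) = -6 - 6*B + 12/B)
t(g) = 0
285769 - t(x(z(2))) = 285769 - 1*0 = 285769 + 0 = 285769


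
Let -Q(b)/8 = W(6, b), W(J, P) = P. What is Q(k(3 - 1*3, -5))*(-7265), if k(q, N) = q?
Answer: 0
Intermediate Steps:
Q(b) = -8*b
Q(k(3 - 1*3, -5))*(-7265) = -8*(3 - 1*3)*(-7265) = -8*(3 - 3)*(-7265) = -8*0*(-7265) = 0*(-7265) = 0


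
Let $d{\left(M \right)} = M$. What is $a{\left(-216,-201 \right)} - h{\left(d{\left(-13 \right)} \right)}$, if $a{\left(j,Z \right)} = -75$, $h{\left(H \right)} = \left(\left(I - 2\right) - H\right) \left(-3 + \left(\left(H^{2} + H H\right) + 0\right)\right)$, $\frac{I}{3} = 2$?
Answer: $-5770$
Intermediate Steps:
$I = 6$ ($I = 3 \cdot 2 = 6$)
$h{\left(H \right)} = \left(-3 + 2 H^{2}\right) \left(4 - H\right)$ ($h{\left(H \right)} = \left(\left(6 - 2\right) - H\right) \left(-3 + \left(\left(H^{2} + H H\right) + 0\right)\right) = \left(\left(6 - 2\right) - H\right) \left(-3 + \left(\left(H^{2} + H^{2}\right) + 0\right)\right) = \left(4 - H\right) \left(-3 + \left(2 H^{2} + 0\right)\right) = \left(4 - H\right) \left(-3 + 2 H^{2}\right) = \left(-3 + 2 H^{2}\right) \left(4 - H\right)$)
$a{\left(-216,-201 \right)} - h{\left(d{\left(-13 \right)} \right)} = -75 - \left(-12 - 2 \left(-13\right)^{3} + 3 \left(-13\right) + 8 \left(-13\right)^{2}\right) = -75 - \left(-12 - -4394 - 39 + 8 \cdot 169\right) = -75 - \left(-12 + 4394 - 39 + 1352\right) = -75 - 5695 = -5770$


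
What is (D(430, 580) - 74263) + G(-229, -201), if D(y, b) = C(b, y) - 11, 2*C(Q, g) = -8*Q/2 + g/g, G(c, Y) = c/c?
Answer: -150865/2 ≈ -75433.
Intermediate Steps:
G(c, Y) = 1
C(Q, g) = ½ - 2*Q (C(Q, g) = (-8*Q/2 + g/g)/2 = (-4*Q + 1)/2 = (1 - 4*Q)/2 = ½ - 2*Q)
D(y, b) = -21/2 - 2*b (D(y, b) = (½ - 2*b) - 11 = -21/2 - 2*b)
(D(430, 580) - 74263) + G(-229, -201) = ((-21/2 - 2*580) - 74263) + 1 = ((-21/2 - 1160) - 74263) + 1 = (-2341/2 - 74263) + 1 = -150867/2 + 1 = -150865/2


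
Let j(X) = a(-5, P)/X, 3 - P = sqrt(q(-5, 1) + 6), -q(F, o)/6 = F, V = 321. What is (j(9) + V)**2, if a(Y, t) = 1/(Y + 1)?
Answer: 133518025/1296 ≈ 1.0302e+5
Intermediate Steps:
q(F, o) = -6*F
P = -3 (P = 3 - sqrt(-6*(-5) + 6) = 3 - sqrt(30 + 6) = 3 - sqrt(36) = 3 - 1*6 = 3 - 6 = -3)
a(Y, t) = 1/(1 + Y)
j(X) = -1/(4*X) (j(X) = 1/((1 - 5)*X) = 1/((-4)*X) = -1/(4*X))
(j(9) + V)**2 = (-1/4/9 + 321)**2 = (-1/4*1/9 + 321)**2 = (-1/36 + 321)**2 = (11555/36)**2 = 133518025/1296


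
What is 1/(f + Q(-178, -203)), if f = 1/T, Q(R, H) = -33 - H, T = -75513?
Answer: 75513/12837209 ≈ 0.0058824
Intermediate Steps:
f = -1/75513 (f = 1/(-75513) = -1/75513 ≈ -1.3243e-5)
1/(f + Q(-178, -203)) = 1/(-1/75513 + (-33 - 1*(-203))) = 1/(-1/75513 + (-33 + 203)) = 1/(-1/75513 + 170) = 1/(12837209/75513) = 75513/12837209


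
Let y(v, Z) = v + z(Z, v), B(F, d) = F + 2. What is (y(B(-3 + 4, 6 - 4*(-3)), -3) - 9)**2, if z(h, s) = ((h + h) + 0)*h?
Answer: 144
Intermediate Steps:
B(F, d) = 2 + F
z(h, s) = 2*h**2 (z(h, s) = (2*h + 0)*h = (2*h)*h = 2*h**2)
y(v, Z) = v + 2*Z**2
(y(B(-3 + 4, 6 - 4*(-3)), -3) - 9)**2 = (((2 + (-3 + 4)) + 2*(-3)**2) - 9)**2 = (((2 + 1) + 2*9) - 9)**2 = ((3 + 18) - 9)**2 = (21 - 9)**2 = 12**2 = 144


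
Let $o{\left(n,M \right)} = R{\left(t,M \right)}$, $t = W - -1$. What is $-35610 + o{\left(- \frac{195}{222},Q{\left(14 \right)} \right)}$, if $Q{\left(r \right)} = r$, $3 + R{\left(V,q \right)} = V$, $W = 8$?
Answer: $-35604$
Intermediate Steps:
$t = 9$ ($t = 8 - -1 = 8 + 1 = 9$)
$R{\left(V,q \right)} = -3 + V$
$o{\left(n,M \right)} = 6$ ($o{\left(n,M \right)} = -3 + 9 = 6$)
$-35610 + o{\left(- \frac{195}{222},Q{\left(14 \right)} \right)} = -35610 + 6 = -35604$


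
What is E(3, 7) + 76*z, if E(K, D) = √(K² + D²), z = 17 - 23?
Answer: -456 + √58 ≈ -448.38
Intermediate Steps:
z = -6
E(K, D) = √(D² + K²)
E(3, 7) + 76*z = √(7² + 3²) + 76*(-6) = √(49 + 9) - 456 = √58 - 456 = -456 + √58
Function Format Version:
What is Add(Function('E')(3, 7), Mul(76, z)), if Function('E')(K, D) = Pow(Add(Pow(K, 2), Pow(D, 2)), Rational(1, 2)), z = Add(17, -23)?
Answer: Add(-456, Pow(58, Rational(1, 2))) ≈ -448.38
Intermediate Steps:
z = -6
Function('E')(K, D) = Pow(Add(Pow(D, 2), Pow(K, 2)), Rational(1, 2))
Add(Function('E')(3, 7), Mul(76, z)) = Add(Pow(Add(Pow(7, 2), Pow(3, 2)), Rational(1, 2)), Mul(76, -6)) = Add(Pow(Add(49, 9), Rational(1, 2)), -456) = Add(Pow(58, Rational(1, 2)), -456) = Add(-456, Pow(58, Rational(1, 2)))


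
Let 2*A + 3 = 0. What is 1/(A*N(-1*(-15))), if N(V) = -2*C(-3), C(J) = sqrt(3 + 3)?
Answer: sqrt(6)/18 ≈ 0.13608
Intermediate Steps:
A = -3/2 (A = -3/2 + (1/2)*0 = -3/2 + 0 = -3/2 ≈ -1.5000)
C(J) = sqrt(6)
N(V) = -2*sqrt(6)
1/(A*N(-1*(-15))) = 1/(-(-3)*sqrt(6)) = 1/(3*sqrt(6)) = sqrt(6)/18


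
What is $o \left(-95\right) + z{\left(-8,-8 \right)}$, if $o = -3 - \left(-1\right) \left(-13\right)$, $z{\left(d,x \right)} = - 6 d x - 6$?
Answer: $1130$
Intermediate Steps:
$z{\left(d,x \right)} = -6 - 6 d x$ ($z{\left(d,x \right)} = - 6 d x - 6 = -6 - 6 d x$)
$o = -16$ ($o = -3 - 13 = -16$)
$o \left(-95\right) + z{\left(-8,-8 \right)} = \left(-16\right) \left(-95\right) - \left(6 - -384\right) = 1520 - 390 = 1130$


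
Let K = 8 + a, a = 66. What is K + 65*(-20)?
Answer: -1226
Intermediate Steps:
K = 74 (K = 8 + 66 = 74)
K + 65*(-20) = 74 + 65*(-20) = 74 - 1300 = -1226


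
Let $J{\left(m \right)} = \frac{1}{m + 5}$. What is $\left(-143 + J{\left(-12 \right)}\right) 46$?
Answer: $- \frac{46092}{7} \approx -6584.6$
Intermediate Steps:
$J{\left(m \right)} = \frac{1}{5 + m}$
$\left(-143 + J{\left(-12 \right)}\right) 46 = \left(-143 + \frac{1}{5 - 12}\right) 46 = \left(-143 + \frac{1}{-7}\right) 46 = \left(-143 - \frac{1}{7}\right) 46 = \left(- \frac{1002}{7}\right) 46 = - \frac{46092}{7}$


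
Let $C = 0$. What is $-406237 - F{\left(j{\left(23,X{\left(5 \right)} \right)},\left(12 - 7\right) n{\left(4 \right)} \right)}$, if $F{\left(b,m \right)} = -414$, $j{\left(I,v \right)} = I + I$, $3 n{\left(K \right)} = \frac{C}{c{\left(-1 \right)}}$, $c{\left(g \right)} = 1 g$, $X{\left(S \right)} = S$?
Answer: $-405823$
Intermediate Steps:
$c{\left(g \right)} = g$
$n{\left(K \right)} = 0$ ($n{\left(K \right)} = \frac{0 \frac{1}{-1}}{3} = \frac{0 \left(-1\right)}{3} = \frac{1}{3} \cdot 0 = 0$)
$j{\left(I,v \right)} = 2 I$
$-406237 - F{\left(j{\left(23,X{\left(5 \right)} \right)},\left(12 - 7\right) n{\left(4 \right)} \right)} = -406237 - -414 = -406237 + 414 = -405823$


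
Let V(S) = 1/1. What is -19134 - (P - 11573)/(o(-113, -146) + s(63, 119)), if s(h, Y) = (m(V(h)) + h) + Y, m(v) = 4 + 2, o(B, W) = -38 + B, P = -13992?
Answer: -682393/37 ≈ -18443.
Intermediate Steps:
V(S) = 1
m(v) = 6
s(h, Y) = 6 + Y + h (s(h, Y) = (6 + h) + Y = 6 + Y + h)
-19134 - (P - 11573)/(o(-113, -146) + s(63, 119)) = -19134 - (-13992 - 11573)/((-38 - 113) + (6 + 119 + 63)) = -19134 - (-25565)/(-151 + 188) = -19134 - (-25565)/37 = -19134 - 1*(-25565/37) = -19134 + 25565/37 = -682393/37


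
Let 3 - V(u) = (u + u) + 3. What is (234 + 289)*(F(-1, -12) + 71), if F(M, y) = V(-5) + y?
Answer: 36087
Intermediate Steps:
V(u) = -2*u (V(u) = 3 - ((u + u) + 3) = 3 - (2*u + 3) = 3 - (3 + 2*u) = 3 + (-3 - 2*u) = -2*u)
F(M, y) = 10 + y (F(M, y) = -2*(-5) + y = 10 + y)
(234 + 289)*(F(-1, -12) + 71) = (234 + 289)*((10 - 12) + 71) = 523*(-2 + 71) = 523*69 = 36087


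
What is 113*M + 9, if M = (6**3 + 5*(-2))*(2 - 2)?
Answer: 9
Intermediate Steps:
M = 0 (M = (216 - 10)*0 = 206*0 = 0)
113*M + 9 = 113*0 + 9 = 0 + 9 = 9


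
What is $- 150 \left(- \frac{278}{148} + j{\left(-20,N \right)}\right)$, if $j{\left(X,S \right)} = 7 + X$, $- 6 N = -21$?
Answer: $\frac{82575}{37} \approx 2231.8$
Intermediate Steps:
$N = \frac{7}{2}$ ($N = \left(- \frac{1}{6}\right) \left(-21\right) = \frac{7}{2} \approx 3.5$)
$- 150 \left(- \frac{278}{148} + j{\left(-20,N \right)}\right) = - 150 \left(- \frac{278}{148} + \left(7 - 20\right)\right) = - 150 \left(\left(-278\right) \frac{1}{148} - 13\right) = - 150 \left(- \frac{139}{74} - 13\right) = \left(-150\right) \left(- \frac{1101}{74}\right) = \frac{82575}{37}$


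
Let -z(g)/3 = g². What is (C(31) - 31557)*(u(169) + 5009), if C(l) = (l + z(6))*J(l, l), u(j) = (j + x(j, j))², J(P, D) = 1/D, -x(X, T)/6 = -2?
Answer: -36952052880/31 ≈ -1.1920e+9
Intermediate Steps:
x(X, T) = 12 (x(X, T) = -6*(-2) = 12)
z(g) = -3*g²
u(j) = (12 + j)² (u(j) = (j + 12)² = (12 + j)²)
C(l) = (-108 + l)/l (C(l) = (l - 3*6²)/l = (l - 3*36)/l = (l - 108)/l = (-108 + l)/l)
(C(31) - 31557)*(u(169) + 5009) = ((-108 + 31)/31 - 31557)*((12 + 169)² + 5009) = ((1/31)*(-77) - 31557)*(181² + 5009) = (-77/31 - 31557)*(32761 + 5009) = -978344/31*37770 = -36952052880/31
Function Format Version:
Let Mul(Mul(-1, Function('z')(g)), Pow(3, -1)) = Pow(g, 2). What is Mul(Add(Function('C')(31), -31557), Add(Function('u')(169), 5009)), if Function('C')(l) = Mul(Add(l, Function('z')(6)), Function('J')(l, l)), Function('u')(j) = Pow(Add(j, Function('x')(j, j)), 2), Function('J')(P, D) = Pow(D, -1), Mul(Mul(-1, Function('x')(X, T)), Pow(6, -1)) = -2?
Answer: Rational(-36952052880, 31) ≈ -1.1920e+9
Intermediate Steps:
Function('x')(X, T) = 12 (Function('x')(X, T) = Mul(-6, -2) = 12)
Function('z')(g) = Mul(-3, Pow(g, 2))
Function('u')(j) = Pow(Add(12, j), 2) (Function('u')(j) = Pow(Add(j, 12), 2) = Pow(Add(12, j), 2))
Function('C')(l) = Mul(Pow(l, -1), Add(-108, l)) (Function('C')(l) = Mul(Add(l, Mul(-3, Pow(6, 2))), Pow(l, -1)) = Mul(Add(l, Mul(-3, 36)), Pow(l, -1)) = Mul(Add(l, -108), Pow(l, -1)) = Mul(Add(-108, l), Pow(l, -1)) = Mul(Pow(l, -1), Add(-108, l)))
Mul(Add(Function('C')(31), -31557), Add(Function('u')(169), 5009)) = Mul(Add(Mul(Pow(31, -1), Add(-108, 31)), -31557), Add(Pow(Add(12, 169), 2), 5009)) = Mul(Add(Mul(Rational(1, 31), -77), -31557), Add(Pow(181, 2), 5009)) = Mul(Add(Rational(-77, 31), -31557), Add(32761, 5009)) = Mul(Rational(-978344, 31), 37770) = Rational(-36952052880, 31)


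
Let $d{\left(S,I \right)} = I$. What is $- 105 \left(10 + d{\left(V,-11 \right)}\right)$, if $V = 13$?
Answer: $105$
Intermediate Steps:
$- 105 \left(10 + d{\left(V,-11 \right)}\right) = - 105 \left(10 - 11\right) = \left(-105\right) \left(-1\right) = 105$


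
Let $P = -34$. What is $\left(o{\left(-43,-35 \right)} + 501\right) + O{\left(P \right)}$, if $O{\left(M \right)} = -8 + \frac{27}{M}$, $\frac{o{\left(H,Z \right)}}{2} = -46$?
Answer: $\frac{13607}{34} \approx 400.21$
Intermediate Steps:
$o{\left(H,Z \right)} = -92$ ($o{\left(H,Z \right)} = 2 \left(-46\right) = -92$)
$\left(o{\left(-43,-35 \right)} + 501\right) + O{\left(P \right)} = \left(-92 + 501\right) - \left(8 - \frac{27}{-34}\right) = 409 + \left(-8 + 27 \left(- \frac{1}{34}\right)\right) = 409 - \frac{299}{34} = \frac{13607}{34}$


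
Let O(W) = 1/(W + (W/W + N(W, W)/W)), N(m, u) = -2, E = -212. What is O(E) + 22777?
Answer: 509407499/22365 ≈ 22777.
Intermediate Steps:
O(W) = 1/(1 + W - 2/W) (O(W) = 1/(W + (W/W - 2/W)) = 1/(W + (1 - 2/W)) = 1/(1 + W - 2/W))
O(E) + 22777 = -212/(-2 - 212 + (-212)**2) + 22777 = -212/(-2 - 212 + 44944) + 22777 = -212/44730 + 22777 = -212*1/44730 + 22777 = -106/22365 + 22777 = 509407499/22365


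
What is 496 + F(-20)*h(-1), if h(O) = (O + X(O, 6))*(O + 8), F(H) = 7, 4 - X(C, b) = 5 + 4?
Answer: 202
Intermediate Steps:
X(C, b) = -5 (X(C, b) = 4 - (5 + 4) = 4 - 1*9 = 4 - 9 = -5)
h(O) = (-5 + O)*(8 + O) (h(O) = (O - 5)*(O + 8) = (-5 + O)*(8 + O))
496 + F(-20)*h(-1) = 496 + 7*(-40 + (-1)**2 + 3*(-1)) = 496 + 7*(-40 + 1 - 3) = 496 + 7*(-42) = 496 - 294 = 202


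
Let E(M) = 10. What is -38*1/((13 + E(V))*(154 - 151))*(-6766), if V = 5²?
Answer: 257108/69 ≈ 3726.2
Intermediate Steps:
V = 25
-38*1/((13 + E(V))*(154 - 151))*(-6766) = -38*1/((13 + 10)*(154 - 151))*(-6766) = -38/(3*23)*(-6766) = -38/69*(-6766) = 257108/69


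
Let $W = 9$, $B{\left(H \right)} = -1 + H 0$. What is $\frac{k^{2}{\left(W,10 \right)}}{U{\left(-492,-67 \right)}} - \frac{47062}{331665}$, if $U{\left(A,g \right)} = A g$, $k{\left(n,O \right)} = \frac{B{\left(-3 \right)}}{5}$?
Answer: $- \frac{861854723}{6073891700} \approx -0.1419$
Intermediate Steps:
$B{\left(H \right)} = -1$ ($B{\left(H \right)} = -1 + 0 = -1$)
$k{\left(n,O \right)} = - \frac{1}{5}$
$\frac{k^{2}{\left(W,10 \right)}}{U{\left(-492,-67 \right)}} - \frac{47062}{331665} = \frac{\left(- \frac{1}{5}\right)^{2}}{\left(-492\right) \left(-67\right)} - \frac{47062}{331665} = \frac{1}{25 \cdot 32964} - \frac{47062}{331665} = \frac{1}{25} \cdot \frac{1}{32964} - \frac{47062}{331665} = \frac{1}{824100} - \frac{47062}{331665} = - \frac{861854723}{6073891700}$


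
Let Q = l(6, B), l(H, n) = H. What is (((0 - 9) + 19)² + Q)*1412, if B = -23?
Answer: 149672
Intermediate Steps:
Q = 6
(((0 - 9) + 19)² + Q)*1412 = (((0 - 9) + 19)² + 6)*1412 = ((-9 + 19)² + 6)*1412 = (10² + 6)*1412 = (100 + 6)*1412 = 106*1412 = 149672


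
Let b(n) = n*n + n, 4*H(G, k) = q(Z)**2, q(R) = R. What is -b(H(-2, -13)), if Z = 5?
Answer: -725/16 ≈ -45.313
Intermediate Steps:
H(G, k) = 25/4 (H(G, k) = (1/4)*5**2 = (1/4)*25 = 25/4)
b(n) = n + n**2 (b(n) = n**2 + n = n + n**2)
-b(H(-2, -13)) = -25*(1 + 25/4)/4 = -25*29/(4*4) = -1*725/16 = -725/16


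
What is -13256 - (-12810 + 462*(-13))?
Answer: 5560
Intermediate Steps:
-13256 - (-12810 + 462*(-13)) = -13256 - (-12810 - 6006) = -13256 - 1*(-18816) = -13256 + 18816 = 5560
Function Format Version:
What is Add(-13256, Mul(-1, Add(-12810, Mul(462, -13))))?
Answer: 5560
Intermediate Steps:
Add(-13256, Mul(-1, Add(-12810, Mul(462, -13)))) = Add(-13256, Mul(-1, Add(-12810, -6006))) = Add(-13256, Mul(-1, -18816)) = Add(-13256, 18816) = 5560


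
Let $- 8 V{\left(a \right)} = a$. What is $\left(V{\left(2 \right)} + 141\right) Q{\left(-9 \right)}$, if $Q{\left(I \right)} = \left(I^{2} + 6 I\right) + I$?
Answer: $\frac{5067}{2} \approx 2533.5$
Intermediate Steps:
$Q{\left(I \right)} = I^{2} + 7 I$
$V{\left(a \right)} = - \frac{a}{8}$
$\left(V{\left(2 \right)} + 141\right) Q{\left(-9 \right)} = \left(\left(- \frac{1}{8}\right) 2 + 141\right) \left(- 9 \left(7 - 9\right)\right) = \left(- \frac{1}{4} + 141\right) \left(\left(-9\right) \left(-2\right)\right) = \frac{563}{4} \cdot 18 = \frac{5067}{2}$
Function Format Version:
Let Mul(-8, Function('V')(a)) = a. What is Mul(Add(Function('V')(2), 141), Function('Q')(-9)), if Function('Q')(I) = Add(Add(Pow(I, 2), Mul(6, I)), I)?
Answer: Rational(5067, 2) ≈ 2533.5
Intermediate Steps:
Function('Q')(I) = Add(Pow(I, 2), Mul(7, I))
Function('V')(a) = Mul(Rational(-1, 8), a)
Mul(Add(Function('V')(2), 141), Function('Q')(-9)) = Mul(Add(Mul(Rational(-1, 8), 2), 141), Mul(-9, Add(7, -9))) = Mul(Add(Rational(-1, 4), 141), Mul(-9, -2)) = Mul(Rational(563, 4), 18) = Rational(5067, 2)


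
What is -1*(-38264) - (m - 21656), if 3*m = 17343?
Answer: 54139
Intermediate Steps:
m = 5781 (m = (⅓)*17343 = 5781)
-1*(-38264) - (m - 21656) = -1*(-38264) - (5781 - 21656) = 38264 - 1*(-15875) = 38264 + 15875 = 54139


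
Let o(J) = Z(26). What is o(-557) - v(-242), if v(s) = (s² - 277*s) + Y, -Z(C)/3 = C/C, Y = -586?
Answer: -125015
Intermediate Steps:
Z(C) = -3 (Z(C) = -3*C/C = -3*1 = -3)
o(J) = -3
v(s) = -586 + s² - 277*s (v(s) = (s² - 277*s) - 586 = -586 + s² - 277*s)
o(-557) - v(-242) = -3 - (-586 + (-242)² - 277*(-242)) = -3 - (-586 + 58564 + 67034) = -3 - 1*125012 = -3 - 125012 = -125015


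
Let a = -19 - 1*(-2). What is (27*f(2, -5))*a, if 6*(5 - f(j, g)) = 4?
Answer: -1989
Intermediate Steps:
f(j, g) = 13/3 (f(j, g) = 5 - ⅙*4 = 5 - ⅔ = 13/3)
a = -17 (a = -19 + 2 = -17)
(27*f(2, -5))*a = (27*(13/3))*(-17) = 117*(-17) = -1989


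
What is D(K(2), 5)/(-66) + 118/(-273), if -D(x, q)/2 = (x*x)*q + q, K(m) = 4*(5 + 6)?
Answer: 880037/3003 ≈ 293.05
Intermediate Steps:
K(m) = 44 (K(m) = 4*11 = 44)
D(x, q) = -2*q - 2*q*x**2 (D(x, q) = -2*((x*x)*q + q) = -2*(x**2*q + q) = -2*(q*x**2 + q) = -2*(q + q*x**2) = -2*q - 2*q*x**2)
D(K(2), 5)/(-66) + 118/(-273) = -2*5*(1 + 44**2)/(-66) + 118/(-273) = -2*5*(1 + 1936)*(-1/66) + 118*(-1/273) = -2*5*1937*(-1/66) - 118/273 = -19370*(-1/66) - 118/273 = 9685/33 - 118/273 = 880037/3003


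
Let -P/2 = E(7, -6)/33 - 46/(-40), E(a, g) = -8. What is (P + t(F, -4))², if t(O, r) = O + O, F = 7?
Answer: 16168441/108900 ≈ 148.47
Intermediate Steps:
t(O, r) = 2*O
P = -599/330 (P = -2*(-8/33 - 46/(-40)) = -2*(-8*1/33 - 46*(-1/40)) = -2*(-8/33 + 23/20) = -2*599/660 = -599/330 ≈ -1.8152)
(P + t(F, -4))² = (-599/330 + 2*7)² = (-599/330 + 14)² = (4021/330)² = 16168441/108900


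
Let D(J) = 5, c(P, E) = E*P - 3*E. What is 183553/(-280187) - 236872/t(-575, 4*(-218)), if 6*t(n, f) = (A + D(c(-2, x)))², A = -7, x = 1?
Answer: -99552866149/280187 ≈ -3.5531e+5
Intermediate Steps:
c(P, E) = -3*E + E*P
t(n, f) = ⅔ (t(n, f) = (-7 + 5)²/6 = (⅙)*(-2)² = (⅙)*4 = ⅔)
183553/(-280187) - 236872/t(-575, 4*(-218)) = 183553/(-280187) - 236872/⅔ = 183553*(-1/280187) - 236872*3/2 = -183553/280187 - 355308 = -99552866149/280187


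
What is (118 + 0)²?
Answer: 13924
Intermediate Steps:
(118 + 0)² = 118² = 13924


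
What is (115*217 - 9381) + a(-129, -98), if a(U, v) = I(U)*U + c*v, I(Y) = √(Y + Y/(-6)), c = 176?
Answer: -1674 - 129*I*√430/2 ≈ -1674.0 - 1337.5*I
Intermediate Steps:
I(Y) = √30*√Y/6 (I(Y) = √(Y + Y*(-⅙)) = √(Y - Y/6) = √(5*Y/6) = √30*√Y/6)
a(U, v) = 176*v + √30*U^(3/2)/6 (a(U, v) = (√30*√U/6)*U + 176*v = √30*U^(3/2)/6 + 176*v = 176*v + √30*U^(3/2)/6)
(115*217 - 9381) + a(-129, -98) = (115*217 - 9381) + (176*(-98) + √30*(-129)^(3/2)/6) = (24955 - 9381) + (-17248 + √30*(-129*I*√129)/6) = 15574 + (-17248 - 129*I*√430/2) = -1674 - 129*I*√430/2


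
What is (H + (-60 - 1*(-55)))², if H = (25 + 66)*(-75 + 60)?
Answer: 1876900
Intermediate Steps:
H = -1365 (H = 91*(-15) = -1365)
(H + (-60 - 1*(-55)))² = (-1365 + (-60 - 1*(-55)))² = (-1365 + (-60 + 55))² = (-1365 - 5)² = (-1370)² = 1876900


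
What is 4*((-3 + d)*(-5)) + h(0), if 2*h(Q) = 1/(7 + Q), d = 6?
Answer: -839/14 ≈ -59.929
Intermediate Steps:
h(Q) = 1/(2*(7 + Q))
4*((-3 + d)*(-5)) + h(0) = 4*((-3 + 6)*(-5)) + 1/(2*(7 + 0)) = 4*(3*(-5)) + (½)/7 = 4*(-15) + (½)*(⅐) = -60 + 1/14 = -839/14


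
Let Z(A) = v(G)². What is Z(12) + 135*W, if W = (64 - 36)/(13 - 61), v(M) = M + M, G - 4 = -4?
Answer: -315/4 ≈ -78.750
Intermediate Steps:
G = 0 (G = 4 - 4 = 0)
v(M) = 2*M
W = -7/12 (W = 28/(-48) = 28*(-1/48) = -7/12 ≈ -0.58333)
Z(A) = 0 (Z(A) = (2*0)² = 0² = 0)
Z(12) + 135*W = 0 + 135*(-7/12) = 0 - 315/4 = -315/4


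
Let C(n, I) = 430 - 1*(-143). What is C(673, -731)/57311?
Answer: 573/57311 ≈ 0.0099981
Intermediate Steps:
C(n, I) = 573 (C(n, I) = 430 + 143 = 573)
C(673, -731)/57311 = 573/57311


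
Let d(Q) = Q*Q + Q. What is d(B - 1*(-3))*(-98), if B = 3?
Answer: -4116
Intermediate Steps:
d(Q) = Q + Q**2 (d(Q) = Q**2 + Q = Q + Q**2)
d(B - 1*(-3))*(-98) = ((3 - 1*(-3))*(1 + (3 - 1*(-3))))*(-98) = ((3 + 3)*(1 + (3 + 3)))*(-98) = (6*(1 + 6))*(-98) = (6*7)*(-98) = 42*(-98) = -4116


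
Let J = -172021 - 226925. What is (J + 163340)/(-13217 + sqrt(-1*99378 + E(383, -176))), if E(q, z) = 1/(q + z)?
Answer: 322299465957/18090606334 + 353409*I*sqrt(473138635)/18090606334 ≈ 17.816 + 0.42493*I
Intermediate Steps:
J = -398946
(J + 163340)/(-13217 + sqrt(-1*99378 + E(383, -176))) = (-398946 + 163340)/(-13217 + sqrt(-1*99378 + 1/(383 - 176))) = -235606/(-13217 + sqrt(-99378 + 1/207)) = -235606/(-13217 + sqrt(-20571245/207)) = -235606/(-13217 + I*sqrt(473138635)/69)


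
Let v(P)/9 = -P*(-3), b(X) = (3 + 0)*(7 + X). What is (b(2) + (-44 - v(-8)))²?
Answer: 39601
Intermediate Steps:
b(X) = 21 + 3*X (b(X) = 3*(7 + X) = 21 + 3*X)
v(P) = 27*P (v(P) = 9*(-P*(-3)) = 9*(3*P) = 27*P)
(b(2) + (-44 - v(-8)))² = ((21 + 3*2) + (-44 - 27*(-8)))² = ((21 + 6) + (-44 - 1*(-216)))² = (27 + (-44 + 216))² = (27 + 172)² = 199² = 39601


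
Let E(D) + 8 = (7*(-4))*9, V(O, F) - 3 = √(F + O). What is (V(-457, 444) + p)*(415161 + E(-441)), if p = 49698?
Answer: 20620994601 + 414901*I*√13 ≈ 2.0621e+10 + 1.4959e+6*I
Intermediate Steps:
V(O, F) = 3 + √(F + O)
E(D) = -260 (E(D) = -8 + (7*(-4))*9 = -8 - 28*9 = -8 - 252 = -260)
(V(-457, 444) + p)*(415161 + E(-441)) = ((3 + √(444 - 457)) + 49698)*(415161 - 260) = ((3 + √(-13)) + 49698)*414901 = ((3 + I*√13) + 49698)*414901 = (49701 + I*√13)*414901 = 20620994601 + 414901*I*√13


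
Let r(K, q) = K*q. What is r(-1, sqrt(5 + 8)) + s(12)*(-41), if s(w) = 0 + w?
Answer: -492 - sqrt(13) ≈ -495.61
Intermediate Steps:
s(w) = w
r(-1, sqrt(5 + 8)) + s(12)*(-41) = -sqrt(5 + 8) + 12*(-41) = -sqrt(13) - 492 = -492 - sqrt(13)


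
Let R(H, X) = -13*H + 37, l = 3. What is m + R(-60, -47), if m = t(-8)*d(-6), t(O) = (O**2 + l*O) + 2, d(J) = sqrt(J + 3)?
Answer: 817 + 42*I*sqrt(3) ≈ 817.0 + 72.746*I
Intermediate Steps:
R(H, X) = 37 - 13*H
d(J) = sqrt(3 + J)
t(O) = 2 + O**2 + 3*O (t(O) = (O**2 + 3*O) + 2 = 2 + O**2 + 3*O)
m = 42*I*sqrt(3) (m = (2 + (-8)**2 + 3*(-8))*sqrt(3 - 6) = (2 + 64 - 24)*sqrt(-3) = 42*(I*sqrt(3)) = 42*I*sqrt(3) ≈ 72.746*I)
m + R(-60, -47) = 42*I*sqrt(3) + (37 - 13*(-60)) = 42*I*sqrt(3) + (37 + 780) = 42*I*sqrt(3) + 817 = 817 + 42*I*sqrt(3)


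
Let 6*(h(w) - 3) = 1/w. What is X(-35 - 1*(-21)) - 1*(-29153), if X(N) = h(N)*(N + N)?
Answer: 87208/3 ≈ 29069.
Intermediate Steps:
h(w) = 3 + 1/(6*w)
X(N) = 2*N*(3 + 1/(6*N)) (X(N) = (3 + 1/(6*N))*(N + N) = (3 + 1/(6*N))*(2*N) = 2*N*(3 + 1/(6*N)))
X(-35 - 1*(-21)) - 1*(-29153) = (⅓ + 6*(-35 - 1*(-21))) - 1*(-29153) = (⅓ + 6*(-35 + 21)) + 29153 = (⅓ + 6*(-14)) + 29153 = (⅓ - 84) + 29153 = -251/3 + 29153 = 87208/3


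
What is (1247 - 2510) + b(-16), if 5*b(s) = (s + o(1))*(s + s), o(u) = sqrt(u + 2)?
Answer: -5803/5 - 32*sqrt(3)/5 ≈ -1171.7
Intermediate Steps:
o(u) = sqrt(2 + u)
b(s) = 2*s*(s + sqrt(3))/5 (b(s) = ((s + sqrt(2 + 1))*(s + s))/5 = ((s + sqrt(3))*(2*s))/5 = (2*s*(s + sqrt(3)))/5 = 2*s*(s + sqrt(3))/5)
(1247 - 2510) + b(-16) = (1247 - 2510) + (2/5)*(-16)*(-16 + sqrt(3)) = -1263 + (512/5 - 32*sqrt(3)/5) = -5803/5 - 32*sqrt(3)/5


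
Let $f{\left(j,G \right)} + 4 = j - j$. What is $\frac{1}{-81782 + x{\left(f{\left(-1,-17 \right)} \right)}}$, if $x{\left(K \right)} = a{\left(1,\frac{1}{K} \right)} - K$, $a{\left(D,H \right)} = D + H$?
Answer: $- \frac{4}{327109} \approx -1.2228 \cdot 10^{-5}$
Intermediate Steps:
$f{\left(j,G \right)} = -4$ ($f{\left(j,G \right)} = -4 + \left(j - j\right) = -4 + 0 = -4$)
$x{\left(K \right)} = 1 + \frac{1}{K} - K$ ($x{\left(K \right)} = \left(1 + \frac{1}{K}\right) - K = 1 + \frac{1}{K} - K$)
$\frac{1}{-81782 + x{\left(f{\left(-1,-17 \right)} \right)}} = \frac{1}{-81782 + \left(1 + \frac{1}{-4} - -4\right)} = \frac{1}{-81782 + \left(1 - \frac{1}{4} + 4\right)} = \frac{1}{-81782 + \frac{19}{4}} = \frac{1}{- \frac{327109}{4}} = - \frac{4}{327109}$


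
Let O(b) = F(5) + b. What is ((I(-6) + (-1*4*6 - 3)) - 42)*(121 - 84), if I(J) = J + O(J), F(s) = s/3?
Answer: -8806/3 ≈ -2935.3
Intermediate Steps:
F(s) = s/3 (F(s) = s*(1/3) = s/3)
O(b) = 5/3 + b (O(b) = (1/3)*5 + b = 5/3 + b)
I(J) = 5/3 + 2*J (I(J) = J + (5/3 + J) = 5/3 + 2*J)
((I(-6) + (-1*4*6 - 3)) - 42)*(121 - 84) = (((5/3 + 2*(-6)) + (-1*4*6 - 3)) - 42)*(121 - 84) = (((5/3 - 12) + (-4*6 - 3)) - 42)*37 = ((-31/3 + (-24 - 3)) - 42)*37 = ((-31/3 - 27) - 42)*37 = (-112/3 - 42)*37 = -238/3*37 = -8806/3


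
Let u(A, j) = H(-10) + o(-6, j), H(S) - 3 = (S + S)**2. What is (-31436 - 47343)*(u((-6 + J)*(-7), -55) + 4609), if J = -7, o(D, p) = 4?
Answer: -395155464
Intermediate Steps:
H(S) = 3 + 4*S**2 (H(S) = 3 + (S + S)**2 = 3 + (2*S)**2 = 3 + 4*S**2)
u(A, j) = 407 (u(A, j) = (3 + 4*(-10)**2) + 4 = (3 + 4*100) + 4 = (3 + 400) + 4 = 403 + 4 = 407)
(-31436 - 47343)*(u((-6 + J)*(-7), -55) + 4609) = (-31436 - 47343)*(407 + 4609) = -78779*5016 = -395155464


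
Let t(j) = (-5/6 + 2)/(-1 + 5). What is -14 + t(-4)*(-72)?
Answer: -35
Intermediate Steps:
t(j) = 7/24 (t(j) = (-5*⅙ + 2)/4 = (-⅚ + 2)*(¼) = (7/6)*(¼) = 7/24)
-14 + t(-4)*(-72) = -14 + (7/24)*(-72) = -14 - 21 = -35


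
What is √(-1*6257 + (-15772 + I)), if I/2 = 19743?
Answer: 23*√33 ≈ 132.13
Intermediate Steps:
I = 39486 (I = 2*19743 = 39486)
√(-1*6257 + (-15772 + I)) = √(-1*6257 + (-15772 + 39486)) = √(-6257 + 23714) = √17457 = 23*√33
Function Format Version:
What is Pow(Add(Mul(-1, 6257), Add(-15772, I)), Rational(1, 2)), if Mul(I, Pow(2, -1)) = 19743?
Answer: Mul(23, Pow(33, Rational(1, 2))) ≈ 132.13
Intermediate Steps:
I = 39486 (I = Mul(2, 19743) = 39486)
Pow(Add(Mul(-1, 6257), Add(-15772, I)), Rational(1, 2)) = Pow(Add(Mul(-1, 6257), Add(-15772, 39486)), Rational(1, 2)) = Pow(Add(-6257, 23714), Rational(1, 2)) = Pow(17457, Rational(1, 2)) = Mul(23, Pow(33, Rational(1, 2)))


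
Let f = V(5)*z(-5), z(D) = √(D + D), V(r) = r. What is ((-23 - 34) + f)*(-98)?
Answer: 5586 - 490*I*√10 ≈ 5586.0 - 1549.5*I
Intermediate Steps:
z(D) = √2*√D (z(D) = √(2*D) = √2*√D)
f = 5*I*√10 (f = 5*(√2*√(-5)) = 5*(√2*(I*√5)) = 5*(I*√10) = 5*I*√10 ≈ 15.811*I)
((-23 - 34) + f)*(-98) = ((-23 - 34) + 5*I*√10)*(-98) = (-57 + 5*I*√10)*(-98) = 5586 - 490*I*√10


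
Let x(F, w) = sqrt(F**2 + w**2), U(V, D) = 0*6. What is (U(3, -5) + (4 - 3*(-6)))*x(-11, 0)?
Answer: 242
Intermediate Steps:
U(V, D) = 0
(U(3, -5) + (4 - 3*(-6)))*x(-11, 0) = (0 + (4 - 3*(-6)))*sqrt((-11)**2 + 0**2) = (0 + (4 + 18))*sqrt(121 + 0) = (0 + 22)*sqrt(121) = 22*11 = 242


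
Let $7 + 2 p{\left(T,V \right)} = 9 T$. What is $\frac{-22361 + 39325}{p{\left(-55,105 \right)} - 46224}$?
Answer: $- \frac{16964}{46475} \approx -0.36501$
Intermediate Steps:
$p{\left(T,V \right)} = - \frac{7}{2} + \frac{9 T}{2}$
$\frac{-22361 + 39325}{p{\left(-55,105 \right)} - 46224} = \frac{-22361 + 39325}{\left(- \frac{7}{2} + \frac{9}{2} \left(-55\right)\right) - 46224} = \frac{16964}{\left(- \frac{7}{2} - \frac{495}{2}\right) - 46224} = \frac{16964}{-251 - 46224} = \frac{16964}{-46475} = 16964 \left(- \frac{1}{46475}\right) = - \frac{16964}{46475}$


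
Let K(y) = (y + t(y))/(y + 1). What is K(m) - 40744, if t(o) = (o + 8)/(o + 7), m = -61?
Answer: -132007319/3240 ≈ -40743.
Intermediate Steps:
t(o) = (8 + o)/(7 + o)
K(y) = (y + (8 + y)/(7 + y))/(1 + y) (K(y) = (y + (8 + y)/(7 + y))/(y + 1) = (y + (8 + y)/(7 + y))/(1 + y))
K(m) - 40744 = (8 - 61 - 61*(7 - 61))/((1 - 61)*(7 - 61)) - 40744 = (8 - 61 - 61*(-54))/(-60*(-54)) - 40744 = -1/60*(-1/54)*(8 - 61 + 3294) - 40744 = -1/60*(-1/54)*3241 - 40744 = 3241/3240 - 40744 = -132007319/3240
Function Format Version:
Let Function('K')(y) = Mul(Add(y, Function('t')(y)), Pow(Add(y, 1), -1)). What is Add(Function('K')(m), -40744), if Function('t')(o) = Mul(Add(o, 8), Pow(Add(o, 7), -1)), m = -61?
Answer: Rational(-132007319, 3240) ≈ -40743.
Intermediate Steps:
Function('t')(o) = Mul(Pow(Add(7, o), -1), Add(8, o)) (Function('t')(o) = Mul(Add(8, o), Pow(Add(7, o), -1)) = Mul(Pow(Add(7, o), -1), Add(8, o)))
Function('K')(y) = Mul(Pow(Add(1, y), -1), Add(y, Mul(Pow(Add(7, y), -1), Add(8, y)))) (Function('K')(y) = Mul(Add(y, Mul(Pow(Add(7, y), -1), Add(8, y))), Pow(Add(y, 1), -1)) = Mul(Add(y, Mul(Pow(Add(7, y), -1), Add(8, y))), Pow(Add(1, y), -1)) = Mul(Pow(Add(1, y), -1), Add(y, Mul(Pow(Add(7, y), -1), Add(8, y)))))
Add(Function('K')(m), -40744) = Add(Mul(Pow(Add(1, -61), -1), Pow(Add(7, -61), -1), Add(8, -61, Mul(-61, Add(7, -61)))), -40744) = Add(Mul(Pow(-60, -1), Pow(-54, -1), Add(8, -61, Mul(-61, -54))), -40744) = Add(Mul(Rational(-1, 60), Rational(-1, 54), Add(8, -61, 3294)), -40744) = Add(Mul(Rational(-1, 60), Rational(-1, 54), 3241), -40744) = Add(Rational(3241, 3240), -40744) = Rational(-132007319, 3240)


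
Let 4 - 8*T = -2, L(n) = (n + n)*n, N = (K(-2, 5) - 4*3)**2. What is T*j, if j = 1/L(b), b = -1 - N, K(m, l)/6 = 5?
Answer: 3/845000 ≈ 3.5503e-6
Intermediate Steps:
K(m, l) = 30 (K(m, l) = 6*5 = 30)
N = 324 (N = (30 - 4*3)**2 = (30 - 12)**2 = 18**2 = 324)
b = -325 (b = -1 - 1*324 = -1 - 324 = -325)
L(n) = 2*n**2 (L(n) = (2*n)*n = 2*n**2)
T = 3/4 (T = 1/2 - 1/8*(-2) = 1/2 + 1/4 = 3/4 ≈ 0.75000)
j = 1/211250 (j = 1/(2*(-325)**2) = 1/(2*105625) = 1/211250 ≈ 4.7337e-6)
T*j = (3/4)*(1/211250) = 3/845000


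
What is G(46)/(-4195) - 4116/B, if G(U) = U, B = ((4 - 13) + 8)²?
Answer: -17266666/4195 ≈ -4116.0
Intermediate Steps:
B = 1 (B = (-9 + 8)² = (-1)² = 1)
G(46)/(-4195) - 4116/B = 46/(-4195) - 4116/1 = 46*(-1/4195) - 4116*1 = -46/4195 - 4116 = -17266666/4195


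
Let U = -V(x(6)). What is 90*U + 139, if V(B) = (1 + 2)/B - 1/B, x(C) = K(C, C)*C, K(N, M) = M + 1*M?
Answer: 273/2 ≈ 136.50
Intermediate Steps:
K(N, M) = 2*M (K(N, M) = M + M = 2*M)
x(C) = 2*C² (x(C) = (2*C)*C = 2*C²)
V(B) = 2/B (V(B) = 3/B - 1/B = 2/B)
U = -1/36 (U = -2/(2*6²) = -2/(2*36) = -2/72 = -1*1/36 = -1/36 ≈ -0.027778)
90*U + 139 = 90*(-1/36) + 139 = -5/2 + 139 = 273/2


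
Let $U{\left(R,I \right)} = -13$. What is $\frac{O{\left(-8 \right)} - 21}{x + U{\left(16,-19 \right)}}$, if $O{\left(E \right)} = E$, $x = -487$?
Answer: $\frac{29}{500} \approx 0.058$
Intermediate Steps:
$\frac{O{\left(-8 \right)} - 21}{x + U{\left(16,-19 \right)}} = \frac{-8 - 21}{-487 - 13} = - \frac{29}{-500} = \left(-29\right) \left(- \frac{1}{500}\right) = \frac{29}{500}$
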